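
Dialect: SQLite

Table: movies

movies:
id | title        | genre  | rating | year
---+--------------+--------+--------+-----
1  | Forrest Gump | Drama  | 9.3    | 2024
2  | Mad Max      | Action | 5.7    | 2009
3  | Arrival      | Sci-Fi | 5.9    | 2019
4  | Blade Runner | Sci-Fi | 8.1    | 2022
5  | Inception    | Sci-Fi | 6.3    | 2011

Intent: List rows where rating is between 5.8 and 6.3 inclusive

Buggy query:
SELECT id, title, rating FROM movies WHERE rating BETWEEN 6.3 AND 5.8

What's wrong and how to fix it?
Bug: The bounds are reversed; BETWEEN a AND b requires a <= b to match anything

Fix: Swap the bounds so the smaller value comes first

Corrected query:
SELECT id, title, rating FROM movies WHERE rating BETWEEN 5.8 AND 6.3

Result:
id | title     | rating
---+-----------+-------
3  | Arrival   | 5.9   
5  | Inception | 6.3   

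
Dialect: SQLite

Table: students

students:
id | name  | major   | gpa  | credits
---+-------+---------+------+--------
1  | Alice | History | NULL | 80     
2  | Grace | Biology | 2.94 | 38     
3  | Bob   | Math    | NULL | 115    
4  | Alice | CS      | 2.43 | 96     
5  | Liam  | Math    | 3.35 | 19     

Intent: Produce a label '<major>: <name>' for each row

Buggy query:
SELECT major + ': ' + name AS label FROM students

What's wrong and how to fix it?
Bug: '+' is numeric addition; on text columns SQLite converts them to 0 instead of concatenating

Fix: Replace + with || to concatenate text

Corrected query:
SELECT major || ': ' || name AS label FROM students

Result:
label         
--------------
History: Alice
Biology: Grace
Math: Bob     
CS: Alice     
Math: Liam    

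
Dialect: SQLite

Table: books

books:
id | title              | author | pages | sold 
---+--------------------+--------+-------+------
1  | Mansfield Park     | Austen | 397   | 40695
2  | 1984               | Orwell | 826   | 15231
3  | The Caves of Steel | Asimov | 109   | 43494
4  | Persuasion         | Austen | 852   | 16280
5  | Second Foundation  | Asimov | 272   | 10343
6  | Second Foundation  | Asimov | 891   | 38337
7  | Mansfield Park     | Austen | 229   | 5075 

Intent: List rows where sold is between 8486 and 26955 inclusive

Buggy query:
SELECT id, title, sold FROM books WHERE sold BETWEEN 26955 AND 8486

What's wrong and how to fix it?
Bug: BETWEEN expects the lower bound first; with 26955 AND 8486 the range is empty

Fix: Write BETWEEN 8486 AND 26955

Corrected query:
SELECT id, title, sold FROM books WHERE sold BETWEEN 8486 AND 26955

Result:
id | title             | sold 
---+-------------------+------
2  | 1984              | 15231
4  | Persuasion        | 16280
5  | Second Foundation | 10343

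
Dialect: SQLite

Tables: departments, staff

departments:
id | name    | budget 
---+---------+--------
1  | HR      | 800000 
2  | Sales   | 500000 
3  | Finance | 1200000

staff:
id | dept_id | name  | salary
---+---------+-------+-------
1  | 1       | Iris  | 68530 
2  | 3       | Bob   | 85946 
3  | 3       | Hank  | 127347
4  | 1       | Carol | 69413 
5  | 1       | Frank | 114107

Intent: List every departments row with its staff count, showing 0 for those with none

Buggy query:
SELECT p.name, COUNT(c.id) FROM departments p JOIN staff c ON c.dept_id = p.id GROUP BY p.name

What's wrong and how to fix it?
Bug: INNER JOIN drops departments rows that have no matching staff rows

Fix: Use LEFT JOIN so parents without children still appear (COUNT(c.id) gives 0)

Corrected query:
SELECT p.name, COUNT(c.id) FROM departments p LEFT JOIN staff c ON c.dept_id = p.id GROUP BY p.name

Result:
name    | COUNT(c.id)
--------+------------
Finance | 2          
HR      | 3          
Sales   | 0          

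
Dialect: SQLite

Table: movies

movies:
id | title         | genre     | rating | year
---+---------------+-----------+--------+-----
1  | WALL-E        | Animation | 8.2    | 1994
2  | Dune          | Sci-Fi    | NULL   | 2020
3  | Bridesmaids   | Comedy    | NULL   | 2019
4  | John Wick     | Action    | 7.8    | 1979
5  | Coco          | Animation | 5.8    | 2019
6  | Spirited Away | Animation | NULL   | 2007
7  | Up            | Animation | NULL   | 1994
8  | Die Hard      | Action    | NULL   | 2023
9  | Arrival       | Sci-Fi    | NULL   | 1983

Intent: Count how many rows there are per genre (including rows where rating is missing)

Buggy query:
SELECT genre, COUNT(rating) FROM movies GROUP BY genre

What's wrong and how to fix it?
Bug: COUNT(rating) skips NULLs, so groups with missing rating are undercounted

Fix: Use COUNT(*) to count all rows regardless of NULL

Corrected query:
SELECT genre, COUNT(*) FROM movies GROUP BY genre

Result:
genre     | COUNT(*)
----------+---------
Action    | 2       
Animation | 4       
Comedy    | 1       
Sci-Fi    | 2       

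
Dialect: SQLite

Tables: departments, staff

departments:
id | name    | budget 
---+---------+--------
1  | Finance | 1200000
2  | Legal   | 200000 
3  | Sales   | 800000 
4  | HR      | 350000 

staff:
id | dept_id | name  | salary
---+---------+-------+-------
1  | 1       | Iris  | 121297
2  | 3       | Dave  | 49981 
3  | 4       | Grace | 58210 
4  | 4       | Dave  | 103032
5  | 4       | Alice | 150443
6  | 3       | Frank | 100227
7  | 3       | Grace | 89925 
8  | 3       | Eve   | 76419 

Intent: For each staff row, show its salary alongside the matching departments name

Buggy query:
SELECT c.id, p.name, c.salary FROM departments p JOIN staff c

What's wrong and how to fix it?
Bug: Missing join condition: each staff row is matched to all departments rows instead of just its own

Fix: Add ON c.dept_id = p.id to the JOIN

Corrected query:
SELECT c.id, p.name, c.salary FROM departments p JOIN staff c ON c.dept_id = p.id

Result:
id | name    | salary
---+---------+-------
1  | Finance | 121297
2  | Sales   | 49981 
3  | HR      | 58210 
4  | HR      | 103032
5  | HR      | 150443
6  | Sales   | 100227
7  | Sales   | 89925 
8  | Sales   | 76419 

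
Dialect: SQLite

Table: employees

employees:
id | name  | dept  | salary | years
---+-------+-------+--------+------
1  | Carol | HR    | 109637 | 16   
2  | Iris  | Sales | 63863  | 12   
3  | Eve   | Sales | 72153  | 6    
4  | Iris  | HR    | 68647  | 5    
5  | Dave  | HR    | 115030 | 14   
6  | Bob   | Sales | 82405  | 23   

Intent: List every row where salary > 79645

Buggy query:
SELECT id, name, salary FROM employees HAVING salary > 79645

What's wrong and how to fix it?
Bug: HAVING filters the output of aggregation, but this query has no GROUP BY and no aggregate functions, so SQLite rejects it (HAVING clause on a non-aggregate query); the condition here is per row

Fix: Use WHERE for row-level filtering

Corrected query:
SELECT id, name, salary FROM employees WHERE salary > 79645

Result:
id | name  | salary
---+-------+-------
1  | Carol | 109637
5  | Dave  | 115030
6  | Bob   | 82405 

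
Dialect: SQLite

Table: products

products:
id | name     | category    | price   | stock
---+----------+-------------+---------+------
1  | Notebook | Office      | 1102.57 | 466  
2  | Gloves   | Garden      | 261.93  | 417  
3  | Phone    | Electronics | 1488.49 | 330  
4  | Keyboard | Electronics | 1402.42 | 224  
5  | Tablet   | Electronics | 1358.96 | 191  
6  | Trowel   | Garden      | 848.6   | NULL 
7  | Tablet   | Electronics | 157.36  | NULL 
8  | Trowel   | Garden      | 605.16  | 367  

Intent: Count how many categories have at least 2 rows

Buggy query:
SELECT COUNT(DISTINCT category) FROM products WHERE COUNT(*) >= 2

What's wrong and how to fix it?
Bug: COUNT(*) cannot appear in WHERE; the per-group count doesn't exist yet

Fix: Use a subquery that GROUPs and filters with HAVING, then count its rows

Corrected query:
SELECT COUNT(*) FROM (SELECT category FROM products GROUP BY category HAVING COUNT(*) >= 2)

Result:
COUNT(*)
--------
2       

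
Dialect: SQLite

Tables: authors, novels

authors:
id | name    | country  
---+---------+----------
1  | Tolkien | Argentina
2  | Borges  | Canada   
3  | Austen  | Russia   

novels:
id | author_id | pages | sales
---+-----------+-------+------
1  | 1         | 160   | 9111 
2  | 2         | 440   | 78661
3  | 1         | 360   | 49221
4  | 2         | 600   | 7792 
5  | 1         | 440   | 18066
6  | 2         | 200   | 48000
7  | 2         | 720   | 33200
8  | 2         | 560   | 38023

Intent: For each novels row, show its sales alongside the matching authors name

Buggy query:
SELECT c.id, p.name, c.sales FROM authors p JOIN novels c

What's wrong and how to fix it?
Bug: Missing join condition: each novels row is matched to all authors rows instead of just its own

Fix: Specify the join condition linking the foreign key to the parent id

Corrected query:
SELECT c.id, p.name, c.sales FROM authors p JOIN novels c ON c.author_id = p.id

Result:
id | name    | sales
---+---------+------
1  | Tolkien | 9111 
2  | Borges  | 78661
3  | Tolkien | 49221
4  | Borges  | 7792 
5  | Tolkien | 18066
6  | Borges  | 48000
7  | Borges  | 33200
8  | Borges  | 38023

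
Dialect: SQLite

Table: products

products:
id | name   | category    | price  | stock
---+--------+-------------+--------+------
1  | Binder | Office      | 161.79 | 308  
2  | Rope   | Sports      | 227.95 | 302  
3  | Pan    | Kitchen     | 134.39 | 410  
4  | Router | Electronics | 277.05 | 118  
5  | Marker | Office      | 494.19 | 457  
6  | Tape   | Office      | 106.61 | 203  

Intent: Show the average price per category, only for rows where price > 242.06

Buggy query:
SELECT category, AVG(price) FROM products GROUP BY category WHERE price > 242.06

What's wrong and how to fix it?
Bug: Row-level WHERE must come before GROUP BY in the clause order

Fix: Move the WHERE clause before GROUP BY

Corrected query:
SELECT category, AVG(price) FROM products WHERE price > 242.06 GROUP BY category

Result:
category    | AVG(price)
------------+-----------
Electronics | 277.05    
Office      | 494.19    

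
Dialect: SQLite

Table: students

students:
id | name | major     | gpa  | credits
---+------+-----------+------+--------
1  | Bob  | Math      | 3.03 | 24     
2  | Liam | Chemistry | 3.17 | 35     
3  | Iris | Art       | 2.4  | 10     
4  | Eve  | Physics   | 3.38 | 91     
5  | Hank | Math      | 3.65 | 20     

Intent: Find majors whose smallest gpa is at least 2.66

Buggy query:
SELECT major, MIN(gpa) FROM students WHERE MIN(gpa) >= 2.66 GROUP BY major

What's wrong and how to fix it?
Bug: MIN() in WHERE is a misuse of aggregate

Fix: Replace WHERE with HAVING after the GROUP BY

Corrected query:
SELECT major, MIN(gpa) FROM students GROUP BY major HAVING MIN(gpa) >= 2.66

Result:
major     | MIN(gpa)
----------+---------
Chemistry | 3.17    
Math      | 3.03    
Physics   | 3.38    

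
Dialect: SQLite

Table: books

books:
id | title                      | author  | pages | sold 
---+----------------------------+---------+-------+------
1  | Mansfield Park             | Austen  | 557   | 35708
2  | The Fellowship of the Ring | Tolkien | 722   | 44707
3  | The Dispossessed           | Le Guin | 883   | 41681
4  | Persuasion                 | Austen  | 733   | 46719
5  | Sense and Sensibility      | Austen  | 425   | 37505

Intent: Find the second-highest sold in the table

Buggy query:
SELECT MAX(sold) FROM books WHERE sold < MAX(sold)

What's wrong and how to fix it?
Bug: MAX(sold) on the right of the comparison is an aggregate-in-WHERE error

Fix: Compute the overall MAX in a subquery, then take MAX of rows below it

Corrected query:
SELECT MAX(sold) FROM books WHERE sold < (SELECT MAX(sold) FROM books)

Result:
MAX(sold)
---------
44707    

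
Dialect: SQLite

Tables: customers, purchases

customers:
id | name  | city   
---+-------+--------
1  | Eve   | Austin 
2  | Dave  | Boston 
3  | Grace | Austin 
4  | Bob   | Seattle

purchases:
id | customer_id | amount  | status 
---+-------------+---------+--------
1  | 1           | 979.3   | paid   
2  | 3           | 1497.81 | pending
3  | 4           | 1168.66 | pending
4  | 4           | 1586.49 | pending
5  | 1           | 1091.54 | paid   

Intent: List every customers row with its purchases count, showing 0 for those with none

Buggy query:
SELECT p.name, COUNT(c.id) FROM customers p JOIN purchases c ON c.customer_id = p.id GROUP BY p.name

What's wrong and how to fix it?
Bug: An inner join excludes parents with zero children

Fix: Switch to LEFT JOIN to retain unmatched parent rows

Corrected query:
SELECT p.name, COUNT(c.id) FROM customers p LEFT JOIN purchases c ON c.customer_id = p.id GROUP BY p.name

Result:
name  | COUNT(c.id)
------+------------
Bob   | 2          
Dave  | 0          
Eve   | 2          
Grace | 1          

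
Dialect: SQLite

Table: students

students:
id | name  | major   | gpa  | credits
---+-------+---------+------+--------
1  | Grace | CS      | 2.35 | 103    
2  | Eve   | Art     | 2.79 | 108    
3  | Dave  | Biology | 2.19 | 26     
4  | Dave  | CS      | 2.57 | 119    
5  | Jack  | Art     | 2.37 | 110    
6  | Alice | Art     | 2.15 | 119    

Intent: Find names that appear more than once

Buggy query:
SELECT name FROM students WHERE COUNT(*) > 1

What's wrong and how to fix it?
Bug: WHERE can't reference COUNT(*); aggregates are computed after WHERE

Fix: GROUP BY name, then filter groups with HAVING COUNT(*) > 1

Corrected query:
SELECT name FROM students GROUP BY name HAVING COUNT(*) > 1

Result:
name
----
Dave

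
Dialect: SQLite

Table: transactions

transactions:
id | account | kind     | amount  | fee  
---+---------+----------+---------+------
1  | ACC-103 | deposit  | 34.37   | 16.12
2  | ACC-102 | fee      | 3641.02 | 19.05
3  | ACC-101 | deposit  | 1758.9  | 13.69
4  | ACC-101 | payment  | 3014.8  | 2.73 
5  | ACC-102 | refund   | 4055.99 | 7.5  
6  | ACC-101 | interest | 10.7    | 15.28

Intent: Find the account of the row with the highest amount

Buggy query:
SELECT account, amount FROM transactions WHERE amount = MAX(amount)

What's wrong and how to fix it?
Bug: WHERE is evaluated per row; an aggregate over the whole table isn't defined there

Fix: Use a subquery: WHERE amount = (SELECT MAX(amount) FROM transactions)

Corrected query:
SELECT account, amount FROM transactions WHERE amount = (SELECT MAX(amount) FROM transactions)

Result:
account | amount 
--------+--------
ACC-102 | 4055.99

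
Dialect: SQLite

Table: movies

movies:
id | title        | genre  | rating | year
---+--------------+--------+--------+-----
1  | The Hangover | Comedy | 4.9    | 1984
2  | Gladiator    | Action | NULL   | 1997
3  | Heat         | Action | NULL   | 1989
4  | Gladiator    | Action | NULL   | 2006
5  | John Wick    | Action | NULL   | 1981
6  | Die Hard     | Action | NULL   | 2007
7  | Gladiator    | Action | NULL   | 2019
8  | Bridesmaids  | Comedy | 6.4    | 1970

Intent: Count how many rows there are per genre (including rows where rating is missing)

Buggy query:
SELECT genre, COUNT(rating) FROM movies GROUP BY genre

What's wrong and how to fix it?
Bug: COUNT(column) counts non-NULL values only; rows with NULL rating aren't counted

Fix: Use COUNT(*) to count all rows regardless of NULL

Corrected query:
SELECT genre, COUNT(*) FROM movies GROUP BY genre

Result:
genre  | COUNT(*)
-------+---------
Action | 6       
Comedy | 2       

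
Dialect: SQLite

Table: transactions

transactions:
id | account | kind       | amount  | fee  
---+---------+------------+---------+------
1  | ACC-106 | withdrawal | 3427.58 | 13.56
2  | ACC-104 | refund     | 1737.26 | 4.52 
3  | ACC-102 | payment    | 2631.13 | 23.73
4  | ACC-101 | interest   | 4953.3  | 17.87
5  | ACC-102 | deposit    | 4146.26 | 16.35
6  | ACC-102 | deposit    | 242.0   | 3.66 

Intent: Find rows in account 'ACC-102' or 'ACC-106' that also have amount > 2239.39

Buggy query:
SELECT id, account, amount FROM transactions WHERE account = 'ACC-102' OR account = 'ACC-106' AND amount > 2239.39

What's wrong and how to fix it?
Bug: AND binds tighter than OR, so this parses as account = 'ACC-102' OR (account = 'ACC-106' AND amount > 2239.39)

Fix: Group the OR with parentheses (or use IN), then AND the threshold

Corrected query:
SELECT id, account, amount FROM transactions WHERE (account = 'ACC-102' OR account = 'ACC-106') AND amount > 2239.39

Result:
id | account | amount 
---+---------+--------
1  | ACC-106 | 3427.58
3  | ACC-102 | 2631.13
5  | ACC-102 | 4146.26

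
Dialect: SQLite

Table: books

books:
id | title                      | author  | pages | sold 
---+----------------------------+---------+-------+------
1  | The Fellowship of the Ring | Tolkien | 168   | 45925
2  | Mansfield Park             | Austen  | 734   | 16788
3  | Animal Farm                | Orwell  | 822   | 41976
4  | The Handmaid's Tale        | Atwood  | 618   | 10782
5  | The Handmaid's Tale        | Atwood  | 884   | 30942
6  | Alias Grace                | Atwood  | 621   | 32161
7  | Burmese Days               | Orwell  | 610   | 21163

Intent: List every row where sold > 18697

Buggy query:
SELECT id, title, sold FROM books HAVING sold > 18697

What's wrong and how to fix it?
Bug: HAVING filters the output of aggregation, but this query has no GROUP BY and no aggregate functions, so SQLite rejects it (HAVING clause on a non-aggregate query); the condition here is per row

Fix: Replace HAVING with WHERE since the condition applies to individual rows

Corrected query:
SELECT id, title, sold FROM books WHERE sold > 18697

Result:
id | title                      | sold 
---+----------------------------+------
1  | The Fellowship of the Ring | 45925
3  | Animal Farm                | 41976
5  | The Handmaid's Tale        | 30942
6  | Alias Grace                | 32161
7  | Burmese Days               | 21163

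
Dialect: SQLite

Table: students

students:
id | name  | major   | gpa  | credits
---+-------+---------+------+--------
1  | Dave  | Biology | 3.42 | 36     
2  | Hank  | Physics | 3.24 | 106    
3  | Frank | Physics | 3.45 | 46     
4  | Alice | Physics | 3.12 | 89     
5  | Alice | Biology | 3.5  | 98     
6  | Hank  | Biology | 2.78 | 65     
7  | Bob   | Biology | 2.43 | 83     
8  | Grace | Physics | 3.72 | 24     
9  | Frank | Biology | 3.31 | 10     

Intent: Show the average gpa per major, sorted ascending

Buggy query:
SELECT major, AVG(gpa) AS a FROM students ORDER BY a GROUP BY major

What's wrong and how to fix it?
Bug: GROUP BY must precede ORDER BY

Fix: Reorder: SELECT … FROM … GROUP BY … ORDER BY …

Corrected query:
SELECT major, AVG(gpa) AS a FROM students GROUP BY major ORDER BY a

Result:
major   | a     
--------+-------
Biology | 3.088 
Physics | 3.3825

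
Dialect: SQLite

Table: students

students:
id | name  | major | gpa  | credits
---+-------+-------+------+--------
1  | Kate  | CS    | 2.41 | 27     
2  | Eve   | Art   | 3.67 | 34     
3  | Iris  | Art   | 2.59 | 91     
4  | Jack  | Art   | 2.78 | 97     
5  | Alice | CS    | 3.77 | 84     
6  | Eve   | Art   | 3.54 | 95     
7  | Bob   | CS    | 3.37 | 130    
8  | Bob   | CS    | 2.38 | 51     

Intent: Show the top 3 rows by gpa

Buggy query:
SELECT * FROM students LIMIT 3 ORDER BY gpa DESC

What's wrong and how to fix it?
Bug: ORDER BY cannot follow LIMIT; LIMIT is the final clause

Fix: Swap the clauses: ORDER BY first, then LIMIT

Corrected query:
SELECT * FROM students ORDER BY gpa DESC LIMIT 3

Result:
id | name  | major | gpa  | credits
---+-------+-------+------+--------
5  | Alice | CS    | 3.77 | 84     
2  | Eve   | Art   | 3.67 | 34     
6  | Eve   | Art   | 3.54 | 95     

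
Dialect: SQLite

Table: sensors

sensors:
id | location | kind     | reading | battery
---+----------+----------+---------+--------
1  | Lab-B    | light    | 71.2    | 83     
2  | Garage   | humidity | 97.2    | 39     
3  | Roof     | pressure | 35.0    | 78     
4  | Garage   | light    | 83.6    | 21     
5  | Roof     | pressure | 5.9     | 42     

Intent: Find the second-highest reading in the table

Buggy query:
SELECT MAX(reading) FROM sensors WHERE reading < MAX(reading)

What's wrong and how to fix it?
Bug: The inner MAX is an aggregate inside WHERE, which is not allowed

Fix: Compute the overall MAX in a subquery, then take MAX of rows below it

Corrected query:
SELECT MAX(reading) FROM sensors WHERE reading < (SELECT MAX(reading) FROM sensors)

Result:
MAX(reading)
------------
83.6        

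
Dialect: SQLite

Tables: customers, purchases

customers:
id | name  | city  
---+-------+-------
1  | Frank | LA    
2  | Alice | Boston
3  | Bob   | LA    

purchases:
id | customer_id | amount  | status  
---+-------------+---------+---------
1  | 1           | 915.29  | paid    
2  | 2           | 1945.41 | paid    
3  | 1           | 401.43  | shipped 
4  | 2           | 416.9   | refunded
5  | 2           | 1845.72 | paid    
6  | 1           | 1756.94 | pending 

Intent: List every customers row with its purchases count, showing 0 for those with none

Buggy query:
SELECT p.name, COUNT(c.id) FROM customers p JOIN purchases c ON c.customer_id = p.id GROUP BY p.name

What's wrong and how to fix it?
Bug: INNER JOIN drops customers rows that have no matching purchases rows

Fix: Use LEFT JOIN so parents without children still appear (COUNT(c.id) gives 0)

Corrected query:
SELECT p.name, COUNT(c.id) FROM customers p LEFT JOIN purchases c ON c.customer_id = p.id GROUP BY p.name

Result:
name  | COUNT(c.id)
------+------------
Alice | 3          
Bob   | 0          
Frank | 3          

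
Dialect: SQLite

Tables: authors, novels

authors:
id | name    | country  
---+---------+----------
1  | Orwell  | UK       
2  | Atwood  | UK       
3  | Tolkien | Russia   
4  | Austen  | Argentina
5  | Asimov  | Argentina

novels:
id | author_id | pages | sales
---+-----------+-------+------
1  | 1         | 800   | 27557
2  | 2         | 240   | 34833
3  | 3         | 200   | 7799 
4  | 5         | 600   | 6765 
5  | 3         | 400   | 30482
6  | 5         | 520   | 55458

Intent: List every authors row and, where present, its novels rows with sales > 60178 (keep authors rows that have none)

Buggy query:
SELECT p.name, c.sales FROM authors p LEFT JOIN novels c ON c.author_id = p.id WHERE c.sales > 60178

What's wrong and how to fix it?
Bug: A WHERE condition on the right-hand table after LEFT JOIN drops unmatched parents

Fix: Put 'c.sales > 60178' in the JOIN's ON clause instead of WHERE

Corrected query:
SELECT p.name, c.sales FROM authors p LEFT JOIN novels c ON c.author_id = p.id AND c.sales > 60178

Result:
name    | sales
--------+------
Orwell  | NULL 
Atwood  | NULL 
Tolkien | NULL 
Austen  | NULL 
Asimov  | NULL 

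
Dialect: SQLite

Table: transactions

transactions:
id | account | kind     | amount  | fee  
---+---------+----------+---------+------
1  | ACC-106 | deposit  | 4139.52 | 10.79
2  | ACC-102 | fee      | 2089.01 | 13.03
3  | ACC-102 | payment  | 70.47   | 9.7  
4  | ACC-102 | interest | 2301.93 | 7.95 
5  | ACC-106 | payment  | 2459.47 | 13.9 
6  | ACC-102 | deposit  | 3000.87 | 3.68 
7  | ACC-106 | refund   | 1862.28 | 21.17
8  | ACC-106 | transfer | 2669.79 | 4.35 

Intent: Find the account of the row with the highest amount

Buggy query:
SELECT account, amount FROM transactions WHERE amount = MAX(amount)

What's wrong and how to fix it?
Bug: MAX(amount) is an aggregate and cannot be used directly in WHERE

Fix: Use a subquery: WHERE amount = (SELECT MAX(amount) FROM transactions)

Corrected query:
SELECT account, amount FROM transactions WHERE amount = (SELECT MAX(amount) FROM transactions)

Result:
account | amount 
--------+--------
ACC-106 | 4139.52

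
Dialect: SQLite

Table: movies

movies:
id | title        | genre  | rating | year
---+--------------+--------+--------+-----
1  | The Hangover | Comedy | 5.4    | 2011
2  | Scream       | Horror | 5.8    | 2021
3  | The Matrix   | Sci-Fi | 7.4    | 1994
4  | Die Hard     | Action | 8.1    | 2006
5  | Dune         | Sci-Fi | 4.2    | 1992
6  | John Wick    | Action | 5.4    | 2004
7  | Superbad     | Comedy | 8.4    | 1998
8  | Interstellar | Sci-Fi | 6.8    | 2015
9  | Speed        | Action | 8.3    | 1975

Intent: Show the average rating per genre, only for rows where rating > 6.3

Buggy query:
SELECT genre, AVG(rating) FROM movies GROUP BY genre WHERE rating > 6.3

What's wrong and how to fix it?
Bug: Row-level WHERE must come before GROUP BY in the clause order

Fix: Place WHERE between FROM and GROUP BY

Corrected query:
SELECT genre, AVG(rating) FROM movies WHERE rating > 6.3 GROUP BY genre

Result:
genre  | AVG(rating)
-------+------------
Action | 8.2        
Comedy | 8.4        
Sci-Fi | 7.1        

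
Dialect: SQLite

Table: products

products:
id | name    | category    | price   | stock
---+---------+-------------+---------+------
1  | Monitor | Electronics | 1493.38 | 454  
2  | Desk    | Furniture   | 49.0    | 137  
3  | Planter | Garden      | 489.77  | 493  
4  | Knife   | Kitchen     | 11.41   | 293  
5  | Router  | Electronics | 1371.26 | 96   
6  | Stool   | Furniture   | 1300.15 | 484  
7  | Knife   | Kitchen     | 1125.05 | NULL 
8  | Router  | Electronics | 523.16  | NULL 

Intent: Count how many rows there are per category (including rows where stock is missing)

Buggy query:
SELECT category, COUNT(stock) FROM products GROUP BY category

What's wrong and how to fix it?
Bug: COUNT(column) counts non-NULL values only; rows with NULL stock aren't counted

Fix: Replace COUNT(stock) with COUNT(*)

Corrected query:
SELECT category, COUNT(*) FROM products GROUP BY category

Result:
category    | COUNT(*)
------------+---------
Electronics | 3       
Furniture   | 2       
Garden      | 1       
Kitchen     | 2       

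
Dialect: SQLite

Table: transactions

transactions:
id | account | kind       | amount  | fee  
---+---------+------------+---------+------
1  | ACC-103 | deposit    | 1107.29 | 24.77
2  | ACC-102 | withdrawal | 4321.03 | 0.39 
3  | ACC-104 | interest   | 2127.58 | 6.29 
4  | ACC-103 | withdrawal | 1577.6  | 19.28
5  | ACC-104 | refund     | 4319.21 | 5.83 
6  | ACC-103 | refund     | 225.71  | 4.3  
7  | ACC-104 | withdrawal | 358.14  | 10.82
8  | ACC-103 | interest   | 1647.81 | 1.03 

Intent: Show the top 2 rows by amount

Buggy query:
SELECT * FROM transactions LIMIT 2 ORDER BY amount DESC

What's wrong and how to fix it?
Bug: LIMIT must come after ORDER BY

Fix: Swap the clauses: ORDER BY first, then LIMIT

Corrected query:
SELECT * FROM transactions ORDER BY amount DESC LIMIT 2

Result:
id | account | kind       | amount  | fee 
---+---------+------------+---------+-----
2  | ACC-102 | withdrawal | 4321.03 | 0.39
5  | ACC-104 | refund     | 4319.21 | 5.83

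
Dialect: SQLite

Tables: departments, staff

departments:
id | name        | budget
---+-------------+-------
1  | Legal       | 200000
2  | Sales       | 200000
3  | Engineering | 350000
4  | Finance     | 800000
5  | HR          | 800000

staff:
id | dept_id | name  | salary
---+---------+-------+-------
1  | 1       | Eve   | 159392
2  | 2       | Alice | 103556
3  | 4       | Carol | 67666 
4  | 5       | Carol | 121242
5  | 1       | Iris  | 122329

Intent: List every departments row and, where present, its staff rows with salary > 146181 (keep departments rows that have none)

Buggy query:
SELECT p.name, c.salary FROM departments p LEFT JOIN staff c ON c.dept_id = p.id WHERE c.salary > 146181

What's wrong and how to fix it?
Bug: A WHERE condition on the right-hand table after LEFT JOIN drops unmatched parents

Fix: Put 'c.salary > 146181' in the JOIN's ON clause instead of WHERE

Corrected query:
SELECT p.name, c.salary FROM departments p LEFT JOIN staff c ON c.dept_id = p.id AND c.salary > 146181

Result:
name        | salary
------------+-------
Legal       | 159392
Sales       | NULL  
Engineering | NULL  
Finance     | NULL  
HR          | NULL  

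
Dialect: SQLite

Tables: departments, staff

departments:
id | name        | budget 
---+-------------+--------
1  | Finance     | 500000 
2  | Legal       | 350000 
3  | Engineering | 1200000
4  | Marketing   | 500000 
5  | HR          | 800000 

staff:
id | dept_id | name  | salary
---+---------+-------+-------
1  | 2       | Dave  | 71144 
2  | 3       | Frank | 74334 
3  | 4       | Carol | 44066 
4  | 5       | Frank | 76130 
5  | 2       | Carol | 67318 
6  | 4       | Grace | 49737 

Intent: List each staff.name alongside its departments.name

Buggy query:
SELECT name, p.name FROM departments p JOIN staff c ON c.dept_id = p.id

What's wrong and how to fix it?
Bug: 'name' exists in both joined tables, so the database can't tell which one is meant

Fix: Qualify the column with its table alias (c.name)

Corrected query:
SELECT c.name, p.name FROM departments p JOIN staff c ON c.dept_id = p.id

Result:
name  | name       
------+------------
Dave  | Legal      
Frank | Engineering
Carol | Marketing  
Frank | HR         
Carol | Legal      
Grace | Marketing  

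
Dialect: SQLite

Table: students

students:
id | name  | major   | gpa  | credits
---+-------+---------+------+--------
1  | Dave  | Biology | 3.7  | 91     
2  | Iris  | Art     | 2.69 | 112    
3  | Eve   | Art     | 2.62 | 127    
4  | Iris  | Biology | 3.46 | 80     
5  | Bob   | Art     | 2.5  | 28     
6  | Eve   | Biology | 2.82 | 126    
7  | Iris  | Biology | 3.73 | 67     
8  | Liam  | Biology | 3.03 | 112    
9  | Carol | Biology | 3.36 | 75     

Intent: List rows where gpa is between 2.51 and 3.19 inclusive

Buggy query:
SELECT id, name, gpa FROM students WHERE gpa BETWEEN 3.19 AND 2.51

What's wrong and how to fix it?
Bug: BETWEEN expects the lower bound first; with 3.19 AND 2.51 the range is empty

Fix: Swap the bounds so the smaller value comes first

Corrected query:
SELECT id, name, gpa FROM students WHERE gpa BETWEEN 2.51 AND 3.19

Result:
id | name | gpa 
---+------+-----
2  | Iris | 2.69
3  | Eve  | 2.62
6  | Eve  | 2.82
8  | Liam | 3.03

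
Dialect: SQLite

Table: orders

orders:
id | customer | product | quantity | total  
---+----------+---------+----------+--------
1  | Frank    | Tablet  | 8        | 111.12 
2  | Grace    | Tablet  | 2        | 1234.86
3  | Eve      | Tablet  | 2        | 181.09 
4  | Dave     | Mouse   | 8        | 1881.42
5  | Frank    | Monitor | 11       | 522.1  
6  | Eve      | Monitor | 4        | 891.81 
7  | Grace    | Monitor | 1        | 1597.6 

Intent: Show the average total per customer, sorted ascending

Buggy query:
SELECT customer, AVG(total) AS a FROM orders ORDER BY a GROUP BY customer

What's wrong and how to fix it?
Bug: ORDER BY appears before GROUP BY; SQL clause order requires GROUP BY first

Fix: Move ORDER BY to the end, after GROUP BY

Corrected query:
SELECT customer, AVG(total) AS a FROM orders GROUP BY customer ORDER BY a

Result:
customer | a      
---------+--------
Frank    | 316.61 
Eve      | 536.45 
Grace    | 1416.23
Dave     | 1881.42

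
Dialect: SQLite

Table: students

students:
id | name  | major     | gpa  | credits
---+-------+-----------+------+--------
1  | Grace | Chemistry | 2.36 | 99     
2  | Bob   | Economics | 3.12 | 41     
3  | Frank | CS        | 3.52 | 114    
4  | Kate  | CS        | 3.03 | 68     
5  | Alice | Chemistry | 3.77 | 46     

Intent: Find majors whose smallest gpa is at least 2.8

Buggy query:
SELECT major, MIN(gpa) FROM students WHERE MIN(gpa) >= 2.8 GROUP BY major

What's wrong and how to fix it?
Bug: Aggregates like MIN are computed per group after WHERE runs

Fix: Replace WHERE with HAVING after the GROUP BY

Corrected query:
SELECT major, MIN(gpa) FROM students GROUP BY major HAVING MIN(gpa) >= 2.8

Result:
major     | MIN(gpa)
----------+---------
CS        | 3.03    
Economics | 3.12    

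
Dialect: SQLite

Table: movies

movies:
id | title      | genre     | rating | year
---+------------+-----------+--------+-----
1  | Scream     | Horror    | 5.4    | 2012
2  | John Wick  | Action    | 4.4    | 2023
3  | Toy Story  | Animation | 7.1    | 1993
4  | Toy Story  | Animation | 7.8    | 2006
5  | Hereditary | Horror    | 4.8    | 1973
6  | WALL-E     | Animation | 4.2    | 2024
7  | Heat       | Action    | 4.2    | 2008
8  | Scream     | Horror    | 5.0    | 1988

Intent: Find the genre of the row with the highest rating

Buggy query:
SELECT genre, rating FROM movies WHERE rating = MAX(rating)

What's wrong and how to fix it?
Bug: WHERE is evaluated per row; an aggregate over the whole table isn't defined there

Fix: Wrap MAX in a scalar subquery so WHERE compares against a single value

Corrected query:
SELECT genre, rating FROM movies WHERE rating = (SELECT MAX(rating) FROM movies)

Result:
genre     | rating
----------+-------
Animation | 7.8   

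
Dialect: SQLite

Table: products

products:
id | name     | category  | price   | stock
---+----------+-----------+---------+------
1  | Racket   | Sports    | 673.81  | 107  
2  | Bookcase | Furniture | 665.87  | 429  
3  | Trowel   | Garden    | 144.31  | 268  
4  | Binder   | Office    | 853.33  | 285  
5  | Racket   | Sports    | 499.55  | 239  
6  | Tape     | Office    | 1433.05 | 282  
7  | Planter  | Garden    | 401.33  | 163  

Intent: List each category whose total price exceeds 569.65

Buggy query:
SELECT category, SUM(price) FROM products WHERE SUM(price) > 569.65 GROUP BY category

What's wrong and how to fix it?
Bug: Aggregate functions cannot appear in a WHERE clause

Fix: Move the aggregate condition to a HAVING clause

Corrected query:
SELECT category, SUM(price) FROM products GROUP BY category HAVING SUM(price) > 569.65

Result:
category  | SUM(price)
----------+-----------
Furniture | 665.87    
Office    | 2286.38   
Sports    | 1173.36   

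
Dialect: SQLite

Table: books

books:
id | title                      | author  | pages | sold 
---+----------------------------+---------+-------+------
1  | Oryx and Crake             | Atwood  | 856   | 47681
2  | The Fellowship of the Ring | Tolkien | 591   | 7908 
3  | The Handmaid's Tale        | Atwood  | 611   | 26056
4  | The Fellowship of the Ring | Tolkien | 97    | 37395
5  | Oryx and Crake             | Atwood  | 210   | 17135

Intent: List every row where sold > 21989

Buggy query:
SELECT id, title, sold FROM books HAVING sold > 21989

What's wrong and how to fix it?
Bug: HAVING filters the output of aggregation, but this query has no GROUP BY and no aggregate functions, so SQLite rejects it (HAVING clause on a non-aggregate query); the condition here is per row

Fix: Replace HAVING with WHERE since the condition applies to individual rows

Corrected query:
SELECT id, title, sold FROM books WHERE sold > 21989

Result:
id | title                      | sold 
---+----------------------------+------
1  | Oryx and Crake             | 47681
3  | The Handmaid's Tale        | 26056
4  | The Fellowship of the Ring | 37395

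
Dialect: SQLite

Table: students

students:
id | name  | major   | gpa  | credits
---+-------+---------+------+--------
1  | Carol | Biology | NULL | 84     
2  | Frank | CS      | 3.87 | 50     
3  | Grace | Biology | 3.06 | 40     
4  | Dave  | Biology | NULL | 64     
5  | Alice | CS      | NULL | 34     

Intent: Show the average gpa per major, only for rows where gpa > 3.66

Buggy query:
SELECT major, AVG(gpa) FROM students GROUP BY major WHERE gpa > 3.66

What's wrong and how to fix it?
Bug: Row-level WHERE must come before GROUP BY in the clause order

Fix: Place WHERE between FROM and GROUP BY

Corrected query:
SELECT major, AVG(gpa) FROM students WHERE gpa > 3.66 GROUP BY major

Result:
major | AVG(gpa)
------+---------
CS    | 3.87    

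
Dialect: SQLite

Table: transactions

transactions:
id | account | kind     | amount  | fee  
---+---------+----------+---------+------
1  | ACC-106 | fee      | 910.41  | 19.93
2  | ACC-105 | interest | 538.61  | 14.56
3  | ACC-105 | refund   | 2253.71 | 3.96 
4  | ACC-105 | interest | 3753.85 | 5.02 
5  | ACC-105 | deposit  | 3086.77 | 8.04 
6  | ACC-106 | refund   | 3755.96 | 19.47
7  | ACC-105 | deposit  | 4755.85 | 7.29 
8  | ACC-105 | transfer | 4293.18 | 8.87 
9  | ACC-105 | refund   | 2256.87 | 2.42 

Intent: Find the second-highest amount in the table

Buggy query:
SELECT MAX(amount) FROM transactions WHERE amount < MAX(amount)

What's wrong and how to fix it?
Bug: The inner MAX is an aggregate inside WHERE, which is not allowed

Fix: Put the inner MAX in a scalar subquery

Corrected query:
SELECT MAX(amount) FROM transactions WHERE amount < (SELECT MAX(amount) FROM transactions)

Result:
MAX(amount)
-----------
4293.18    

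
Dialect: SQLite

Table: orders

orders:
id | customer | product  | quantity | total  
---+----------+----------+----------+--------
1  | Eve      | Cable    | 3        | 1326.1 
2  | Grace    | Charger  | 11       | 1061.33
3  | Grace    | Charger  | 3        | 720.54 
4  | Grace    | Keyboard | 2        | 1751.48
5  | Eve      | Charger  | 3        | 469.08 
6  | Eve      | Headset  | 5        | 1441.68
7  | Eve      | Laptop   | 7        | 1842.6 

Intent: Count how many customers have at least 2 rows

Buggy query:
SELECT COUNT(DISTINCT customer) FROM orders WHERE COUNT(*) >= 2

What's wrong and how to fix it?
Bug: WHERE filters individual rows, not groups, so a group-level COUNT is invalid there

Fix: Use a subquery that GROUPs and filters with HAVING, then count its rows

Corrected query:
SELECT COUNT(*) FROM (SELECT customer FROM orders GROUP BY customer HAVING COUNT(*) >= 2)

Result:
COUNT(*)
--------
2       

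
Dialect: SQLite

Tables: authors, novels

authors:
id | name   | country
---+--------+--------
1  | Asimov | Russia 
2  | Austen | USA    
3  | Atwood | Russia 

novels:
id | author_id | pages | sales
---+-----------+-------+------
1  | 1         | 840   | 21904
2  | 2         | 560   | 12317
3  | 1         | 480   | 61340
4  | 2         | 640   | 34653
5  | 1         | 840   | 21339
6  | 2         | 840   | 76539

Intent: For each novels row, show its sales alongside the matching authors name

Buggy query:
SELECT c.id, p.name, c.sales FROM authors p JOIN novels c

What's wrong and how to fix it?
Bug: Missing join condition: each novels row is matched to all authors rows instead of just its own

Fix: Add ON c.author_id = p.id to the JOIN

Corrected query:
SELECT c.id, p.name, c.sales FROM authors p JOIN novels c ON c.author_id = p.id

Result:
id | name   | sales
---+--------+------
1  | Asimov | 21904
2  | Austen | 12317
3  | Asimov | 61340
4  | Austen | 34653
5  | Asimov | 21339
6  | Austen | 76539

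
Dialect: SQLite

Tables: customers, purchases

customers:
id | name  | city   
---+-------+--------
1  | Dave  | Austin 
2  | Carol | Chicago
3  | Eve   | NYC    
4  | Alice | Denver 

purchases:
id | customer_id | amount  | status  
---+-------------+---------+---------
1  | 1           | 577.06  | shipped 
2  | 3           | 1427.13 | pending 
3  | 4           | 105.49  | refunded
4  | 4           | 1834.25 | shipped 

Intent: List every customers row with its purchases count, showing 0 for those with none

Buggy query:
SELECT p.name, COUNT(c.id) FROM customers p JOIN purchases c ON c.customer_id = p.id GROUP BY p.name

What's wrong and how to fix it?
Bug: INNER JOIN drops customers rows that have no matching purchases rows

Fix: Switch to LEFT JOIN to retain unmatched parent rows

Corrected query:
SELECT p.name, COUNT(c.id) FROM customers p LEFT JOIN purchases c ON c.customer_id = p.id GROUP BY p.name

Result:
name  | COUNT(c.id)
------+------------
Alice | 2          
Carol | 0          
Dave  | 1          
Eve   | 1          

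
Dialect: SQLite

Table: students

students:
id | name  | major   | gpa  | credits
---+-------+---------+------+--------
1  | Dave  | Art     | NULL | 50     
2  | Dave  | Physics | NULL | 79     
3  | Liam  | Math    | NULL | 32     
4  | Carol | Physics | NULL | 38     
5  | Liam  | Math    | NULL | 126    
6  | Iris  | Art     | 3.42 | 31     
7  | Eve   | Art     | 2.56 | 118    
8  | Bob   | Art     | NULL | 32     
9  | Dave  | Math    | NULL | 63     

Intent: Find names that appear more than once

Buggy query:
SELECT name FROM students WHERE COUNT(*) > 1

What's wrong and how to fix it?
Bug: WHERE can't reference COUNT(*); aggregates are computed after WHERE

Fix: Group first, then use HAVING for the count condition

Corrected query:
SELECT name FROM students GROUP BY name HAVING COUNT(*) > 1

Result:
name
----
Dave
Liam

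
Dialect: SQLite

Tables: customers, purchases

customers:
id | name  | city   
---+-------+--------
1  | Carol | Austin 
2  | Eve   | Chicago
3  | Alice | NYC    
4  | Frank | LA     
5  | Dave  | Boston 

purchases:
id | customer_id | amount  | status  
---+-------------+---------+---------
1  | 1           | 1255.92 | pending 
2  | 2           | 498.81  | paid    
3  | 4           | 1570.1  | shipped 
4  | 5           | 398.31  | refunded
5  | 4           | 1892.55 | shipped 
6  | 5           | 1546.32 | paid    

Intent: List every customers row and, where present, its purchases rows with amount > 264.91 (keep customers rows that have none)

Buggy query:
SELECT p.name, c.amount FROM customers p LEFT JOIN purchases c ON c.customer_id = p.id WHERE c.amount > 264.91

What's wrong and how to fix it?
Bug: A WHERE condition on the right-hand table after LEFT JOIN drops unmatched parents

Fix: Put 'c.amount > 264.91' in the JOIN's ON clause instead of WHERE

Corrected query:
SELECT p.name, c.amount FROM customers p LEFT JOIN purchases c ON c.customer_id = p.id AND c.amount > 264.91

Result:
name  | amount 
------+--------
Carol | 1255.92
Eve   | 498.81 
Alice | NULL   
Frank | 1570.1 
Frank | 1892.55
Dave  | 398.31 
Dave  | 1546.32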